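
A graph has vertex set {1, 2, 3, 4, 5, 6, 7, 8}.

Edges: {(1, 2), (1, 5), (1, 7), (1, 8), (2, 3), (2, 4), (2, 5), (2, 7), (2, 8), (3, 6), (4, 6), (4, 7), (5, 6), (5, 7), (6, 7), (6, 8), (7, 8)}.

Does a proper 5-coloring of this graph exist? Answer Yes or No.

The chromatic number is 4. 1, 2, 7, 8 form a clique, so at least 4 colors are needed.
4 colors suffice: color a → {2, 6}; color b → {3, 7}; color c → {4, 5, 8}; color d → {1}.
Since 5 ≥ 4, a proper 5-coloring certainly exists.

Yes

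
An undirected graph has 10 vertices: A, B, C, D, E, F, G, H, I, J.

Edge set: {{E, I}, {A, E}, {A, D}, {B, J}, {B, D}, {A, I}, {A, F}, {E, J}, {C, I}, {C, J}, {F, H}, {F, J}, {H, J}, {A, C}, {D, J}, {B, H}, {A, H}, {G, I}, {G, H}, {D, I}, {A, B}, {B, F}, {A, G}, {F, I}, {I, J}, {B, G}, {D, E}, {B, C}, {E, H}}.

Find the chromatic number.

D, E, I, J form a clique, so at least 4 colors are needed.
4 colors suffice: color 1 → {A, J}; color 2 → {B, I}; color 3 → {C, D, H}; color 4 → {E, F, G}. Every edge joins two different colors.

4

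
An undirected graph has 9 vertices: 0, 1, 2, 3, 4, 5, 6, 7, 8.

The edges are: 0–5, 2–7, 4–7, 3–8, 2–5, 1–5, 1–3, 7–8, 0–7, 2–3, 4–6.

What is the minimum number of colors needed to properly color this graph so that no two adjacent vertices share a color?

1 and 3 are adjacent, so at least 2 colors are needed.
A valid assignment using 2 colors: 0=b, 1=b, 2=b, 3=a, 4=b, 5=a, 6=a, 7=a, 8=b. Every edge joins two different colors.

2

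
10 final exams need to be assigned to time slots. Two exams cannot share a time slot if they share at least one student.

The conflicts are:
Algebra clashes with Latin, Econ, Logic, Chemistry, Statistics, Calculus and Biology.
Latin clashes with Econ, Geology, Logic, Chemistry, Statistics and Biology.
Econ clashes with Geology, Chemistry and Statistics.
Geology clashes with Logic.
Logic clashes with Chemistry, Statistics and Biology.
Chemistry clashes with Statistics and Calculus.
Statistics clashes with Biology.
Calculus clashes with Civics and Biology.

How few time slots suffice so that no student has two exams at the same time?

5

Algebra, Latin, Econ, Chemistry, Statistics all conflict with each other, so at least 5 time slots are needed.
5 time slots suffice: time slot 1 → {Algebra, Geology, Civics}; time slot 2 → {Latin, Calculus}; time slot 3 → {Chemistry, Biology}; time slot 4 → {Statistics}; time slot 5 → {Econ, Logic}. Each listed conflict is separated.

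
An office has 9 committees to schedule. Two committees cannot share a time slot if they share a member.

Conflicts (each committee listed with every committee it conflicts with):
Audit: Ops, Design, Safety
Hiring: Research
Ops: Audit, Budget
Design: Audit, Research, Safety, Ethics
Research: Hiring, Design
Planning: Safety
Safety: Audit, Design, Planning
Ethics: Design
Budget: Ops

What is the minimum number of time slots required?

3

Audit, Design, Safety all conflict with each other, so at least 3 time slots are needed.
3 time slots suffice: time slot 1 → {Hiring, Ops, Design, Planning}; time slot 2 → {Audit, Research, Ethics, Budget}; time slot 3 → {Safety}. Each listed conflict is separated.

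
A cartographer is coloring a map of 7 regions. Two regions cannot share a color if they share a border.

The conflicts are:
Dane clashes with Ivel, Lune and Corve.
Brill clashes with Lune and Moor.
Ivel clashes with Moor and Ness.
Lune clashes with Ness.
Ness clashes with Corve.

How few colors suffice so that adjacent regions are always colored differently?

3

The cycle Brill-Lune-Dane-Ivel-Moor-Brill has odd length 5, so it cannot be 2-colored; at least 3 colors are needed.
3 colors suffice: Dane=1, Brill=1, Ivel=2, Lune=2, Moor=3, Ness=1, Corve=2. Every pair that conflicts lands in different colors.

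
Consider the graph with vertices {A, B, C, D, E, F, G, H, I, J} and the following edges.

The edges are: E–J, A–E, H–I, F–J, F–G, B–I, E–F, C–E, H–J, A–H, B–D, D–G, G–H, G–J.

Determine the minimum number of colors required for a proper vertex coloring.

E, F, J are mutually adjacent, so at least 3 colors are needed.
3 colors suffice: A=blue, B=green, C=blue, D=blue, E=red, F=green, G=red, H=green, I=red, J=blue. No two adjacent vertices share a color.

3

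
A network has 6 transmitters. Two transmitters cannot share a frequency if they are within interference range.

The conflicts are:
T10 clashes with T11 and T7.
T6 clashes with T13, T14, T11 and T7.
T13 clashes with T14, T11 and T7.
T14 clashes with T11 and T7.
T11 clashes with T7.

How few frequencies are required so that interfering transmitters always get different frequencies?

5

T6, T13, T14, T11, T7 pairwise conflict, so at least 5 frequencies are needed.
Using 5 frequencies: T10=3, T6=3, T13=4, T14=5, T11=2, T7=1. Every pair that conflicts lands in different frequencies.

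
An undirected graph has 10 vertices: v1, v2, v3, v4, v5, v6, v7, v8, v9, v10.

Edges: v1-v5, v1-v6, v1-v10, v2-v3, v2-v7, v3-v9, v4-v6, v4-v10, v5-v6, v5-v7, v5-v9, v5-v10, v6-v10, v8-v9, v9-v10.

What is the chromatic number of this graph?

4

v1, v5, v6, v10 are pairwise adjacent (a clique of size 4), so at least 4 colors are needed.
One proper 4-coloring: v1=4, v2=1, v3=2, v4=1, v5=1, v6=3, v7=2, v8=1, v9=3, v10=2. Every edge joins two different colors.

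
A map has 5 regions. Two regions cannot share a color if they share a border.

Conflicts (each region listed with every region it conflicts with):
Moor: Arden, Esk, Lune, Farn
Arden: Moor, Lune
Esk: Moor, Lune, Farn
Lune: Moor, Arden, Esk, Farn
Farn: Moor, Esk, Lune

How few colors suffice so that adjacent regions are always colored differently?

4

Moor, Esk, Lune, Farn are mutually in conflict, so at least 4 colors are needed.
4 colors suffice: color 1 → {Moor}; color 2 → {Lune}; color 3 → {Arden, Esk}; color 4 → {Farn}. Each listed conflict is separated.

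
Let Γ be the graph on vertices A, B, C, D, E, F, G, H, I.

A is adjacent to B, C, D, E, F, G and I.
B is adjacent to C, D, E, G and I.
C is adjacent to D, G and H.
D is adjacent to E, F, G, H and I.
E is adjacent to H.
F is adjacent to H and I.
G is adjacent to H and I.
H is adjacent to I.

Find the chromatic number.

5

A, B, C, D, G are pairwise adjacent (a clique of size 5), so at least 5 colors are needed.
5 colors suffice: color 1 → {D}; color 2 → {A, H}; color 3 → {B, F}; color 4 → {E, G}; color 5 → {C, I}. No two adjacent vertices share a color.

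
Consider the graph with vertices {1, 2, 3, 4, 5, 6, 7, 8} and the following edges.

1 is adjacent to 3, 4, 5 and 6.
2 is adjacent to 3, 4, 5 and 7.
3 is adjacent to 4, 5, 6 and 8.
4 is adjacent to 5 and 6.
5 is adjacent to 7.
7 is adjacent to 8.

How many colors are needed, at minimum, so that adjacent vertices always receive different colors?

1, 3, 4, 6 are mutually adjacent (a clique of size 4), so at least 4 colors are needed.
4 colors suffice: color a → {3, 7}; color b → {5, 6, 8}; color c → {4}; color d → {1, 2}. Each edge has distinct colors on its endpoints.

4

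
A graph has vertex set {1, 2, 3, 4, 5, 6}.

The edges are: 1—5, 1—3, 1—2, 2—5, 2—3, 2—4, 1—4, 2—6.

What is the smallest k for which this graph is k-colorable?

1, 2, 4 form a triangle, so at least 3 colors are needed.
One proper 3-coloring: 1=b, 2=a, 3=c, 4=c, 5=c, 6=b. Every edge joins two different colors.

3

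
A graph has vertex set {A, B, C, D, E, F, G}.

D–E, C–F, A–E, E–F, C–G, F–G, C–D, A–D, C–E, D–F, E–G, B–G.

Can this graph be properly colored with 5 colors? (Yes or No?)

Yes

The chromatic number is 4. C, E, F, G form a clique, so at least 4 colors are needed.
4 colors suffice: color 1 → {B, E}; color 2 → {D, G}; color 3 → {A, C}; color 4 → {F}.
Since 5 ≥ 4, a proper 5-coloring certainly exists.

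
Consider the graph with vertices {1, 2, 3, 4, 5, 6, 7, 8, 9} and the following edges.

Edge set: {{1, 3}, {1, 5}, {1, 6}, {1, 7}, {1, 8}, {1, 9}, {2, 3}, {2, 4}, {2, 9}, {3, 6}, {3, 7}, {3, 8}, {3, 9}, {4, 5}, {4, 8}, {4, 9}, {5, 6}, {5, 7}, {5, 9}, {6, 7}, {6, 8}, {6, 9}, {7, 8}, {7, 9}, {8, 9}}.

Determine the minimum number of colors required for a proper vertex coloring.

6

1, 3, 6, 7, 8, 9 are mutually adjacent (a clique of size 6), so at least 6 colors are needed.
6 colors suffice: color a → {9}; color b → {4, 7}; color c → {3, 5}; color d → {1, 2}; color e → {8}; color f → {6}. Every edge joins two different colors.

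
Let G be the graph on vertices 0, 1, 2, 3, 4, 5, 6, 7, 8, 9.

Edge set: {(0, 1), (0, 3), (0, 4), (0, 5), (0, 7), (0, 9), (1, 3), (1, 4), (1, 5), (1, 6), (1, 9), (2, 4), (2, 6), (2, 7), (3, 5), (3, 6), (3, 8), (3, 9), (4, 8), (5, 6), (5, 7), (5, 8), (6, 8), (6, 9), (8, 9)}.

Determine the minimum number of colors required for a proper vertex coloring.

1, 3, 5, 6 are pairwise adjacent (a clique of size 4), so at least 4 colors are needed.
4 colors suffice: color a → {4, 5, 9}; color b → {3, 7}; color c → {0, 6}; color d → {1, 2, 8}. Every edge joins two different colors.

4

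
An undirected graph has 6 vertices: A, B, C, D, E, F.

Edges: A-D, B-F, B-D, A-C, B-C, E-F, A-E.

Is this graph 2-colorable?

The cycle A-D-B-F-E-A has odd length 5, so it cannot be 2-colored; at least 3 colors are needed.
So 2 colors are not enough.

No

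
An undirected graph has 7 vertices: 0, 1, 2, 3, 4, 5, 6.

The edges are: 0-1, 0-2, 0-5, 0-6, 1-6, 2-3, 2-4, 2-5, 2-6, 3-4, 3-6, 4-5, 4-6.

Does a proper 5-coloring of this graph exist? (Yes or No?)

Yes

The chromatic number is 4. 2, 3, 4, 6 are pairwise adjacent (a clique of size 4), so at least 4 colors are needed.
4 colors suffice: color a → {5, 6}; color b → {1, 2}; color c → {0, 4}; color d → {3}.
Since 5 ≥ 4, a proper 5-coloring certainly exists.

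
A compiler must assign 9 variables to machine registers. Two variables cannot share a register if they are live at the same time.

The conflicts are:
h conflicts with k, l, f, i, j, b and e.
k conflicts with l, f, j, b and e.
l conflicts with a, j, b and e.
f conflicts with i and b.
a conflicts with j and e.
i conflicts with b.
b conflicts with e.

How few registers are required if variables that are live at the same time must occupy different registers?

h, k, l, b, e are mutually in conflict, so at least 5 registers are needed.
5 registers suffice: register 1 → {h, a}; register 2 → {j, b}; register 3 → {k, i}; register 4 → {l, f}; register 5 → {e}. No two conflicting variables share a register.

5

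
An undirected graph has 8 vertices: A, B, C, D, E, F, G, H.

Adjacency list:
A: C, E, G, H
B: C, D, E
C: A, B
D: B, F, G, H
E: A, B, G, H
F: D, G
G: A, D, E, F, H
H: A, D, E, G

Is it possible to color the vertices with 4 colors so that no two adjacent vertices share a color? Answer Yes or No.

The chromatic number is 4. A, E, G, H are pairwise adjacent (a clique of size 4), so at least 4 colors are needed.
4 colors suffice: A=yellow, B=red, C=blue, D=green, E=green, F=blue, G=red, H=blue.
That is already a proper 4-coloring.

Yes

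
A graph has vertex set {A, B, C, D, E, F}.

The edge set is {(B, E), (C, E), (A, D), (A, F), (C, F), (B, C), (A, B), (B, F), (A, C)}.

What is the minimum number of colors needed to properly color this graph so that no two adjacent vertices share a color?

4

A, B, C, F are pairwise adjacent (a clique of size 4), so at least 4 colors are needed.
A valid assignment using 4 colors: A=1, B=2, C=3, D=2, E=1, F=4. Each edge has distinct colors on its endpoints.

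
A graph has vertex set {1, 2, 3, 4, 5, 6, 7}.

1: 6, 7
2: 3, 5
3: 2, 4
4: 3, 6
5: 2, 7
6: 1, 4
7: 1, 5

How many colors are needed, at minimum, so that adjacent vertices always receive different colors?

The cycle 2-5-7-1-6-4-3-2 has odd length 7, so it cannot be 2-colored; at least 3 colors are needed.
3 colors suffice: color red → {1, 2, 4}; color blue → {3, 6, 7}; color green → {5}. Every edge joins two different colors.

3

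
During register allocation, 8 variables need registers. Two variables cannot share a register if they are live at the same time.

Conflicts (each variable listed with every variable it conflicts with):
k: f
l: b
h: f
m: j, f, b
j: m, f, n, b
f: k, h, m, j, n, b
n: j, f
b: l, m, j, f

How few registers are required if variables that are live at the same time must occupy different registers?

4

m, j, f, b are mutually in conflict, so at least 4 registers are needed.
4 registers suffice: register 1 → {l, f}; register 2 → {k, h, j}; register 3 → {n, b}; register 4 → {m}. Each listed conflict is separated.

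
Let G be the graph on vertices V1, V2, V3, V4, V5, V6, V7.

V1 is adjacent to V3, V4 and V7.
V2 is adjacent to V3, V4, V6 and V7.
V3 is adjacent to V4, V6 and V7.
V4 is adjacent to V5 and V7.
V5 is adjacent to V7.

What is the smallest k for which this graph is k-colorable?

V1, V3, V4, V7 form a clique, so at least 4 colors are needed.
4 colors suffice: color 1 → {V3, V5}; color 2 → {V4, V6}; color 3 → {V7}; color 4 → {V1, V2}. Each edge has distinct colors on its endpoints.

4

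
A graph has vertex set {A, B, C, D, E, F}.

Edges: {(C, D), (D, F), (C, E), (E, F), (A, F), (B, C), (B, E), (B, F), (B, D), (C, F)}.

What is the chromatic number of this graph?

B, C, E, F are mutually adjacent (a clique of size 4), so at least 4 colors are needed.
4 colors suffice: A=2, B=3, C=2, D=4, E=4, F=1. Every edge joins two different colors.

4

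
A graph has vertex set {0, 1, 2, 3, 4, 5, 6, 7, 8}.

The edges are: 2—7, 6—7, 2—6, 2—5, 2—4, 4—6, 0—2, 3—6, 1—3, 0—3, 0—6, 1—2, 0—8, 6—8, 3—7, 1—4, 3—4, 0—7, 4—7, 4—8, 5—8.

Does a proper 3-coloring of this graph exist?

No

3, 4, 6, 7 are mutually adjacent (a clique of size 4), so at least 4 colors are needed.
So 3 colors are not enough.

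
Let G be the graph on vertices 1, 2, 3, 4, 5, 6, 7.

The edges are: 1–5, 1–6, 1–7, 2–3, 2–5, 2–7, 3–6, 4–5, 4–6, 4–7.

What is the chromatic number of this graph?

The cycle 7-2-3-6-4-7 has odd length 5, so it cannot be 2-colored; at least 3 colors are needed.
3 colors suffice: color red → {1, 2, 4}; color blue → {5, 6, 7}; color green → {3}. Each edge has distinct colors on its endpoints.

3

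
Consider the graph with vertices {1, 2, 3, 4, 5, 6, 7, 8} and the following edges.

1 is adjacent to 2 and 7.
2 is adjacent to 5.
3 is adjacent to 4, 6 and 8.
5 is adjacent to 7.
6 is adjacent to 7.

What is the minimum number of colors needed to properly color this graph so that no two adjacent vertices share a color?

2

3 and 6 are adjacent, so at least 2 colors are needed.
2 colors suffice: color a → {2, 3, 7}; color b → {1, 4, 5, 6, 8}. Each edge has distinct colors on its endpoints.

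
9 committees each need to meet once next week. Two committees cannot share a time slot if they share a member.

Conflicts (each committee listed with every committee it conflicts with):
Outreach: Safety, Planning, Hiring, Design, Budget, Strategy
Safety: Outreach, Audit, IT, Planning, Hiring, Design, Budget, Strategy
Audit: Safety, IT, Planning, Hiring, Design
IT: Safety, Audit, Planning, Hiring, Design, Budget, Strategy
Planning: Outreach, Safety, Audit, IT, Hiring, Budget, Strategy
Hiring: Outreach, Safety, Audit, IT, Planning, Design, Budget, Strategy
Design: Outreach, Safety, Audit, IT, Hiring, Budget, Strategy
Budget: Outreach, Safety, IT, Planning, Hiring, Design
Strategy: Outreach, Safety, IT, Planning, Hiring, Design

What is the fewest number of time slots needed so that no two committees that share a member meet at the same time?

5

Outreach, Safety, Planning, Hiring, Strategy are mutually in conflict, so at least 5 time slots are needed.
5 time slots suffice: Outreach=4, Safety=2, Audit=5, IT=4, Planning=3, Hiring=1, Design=3, Budget=5, Strategy=5. No two conflicting committees share a time slot.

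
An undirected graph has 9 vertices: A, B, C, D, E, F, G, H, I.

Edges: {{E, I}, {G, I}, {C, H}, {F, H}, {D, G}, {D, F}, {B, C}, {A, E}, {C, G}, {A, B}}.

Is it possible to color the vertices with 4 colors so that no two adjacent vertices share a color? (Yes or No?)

The chromatic number is 3. The cycle D-G-C-H-F-D has odd length 5, so it cannot be 2-colored; at least 3 colors are needed.
A valid assignment using 3 colors: A=red, B=blue, C=red, D=green, E=blue, F=red, G=blue, H=blue, I=red.
Since 4 ≥ 3, a proper 4-coloring certainly exists.

Yes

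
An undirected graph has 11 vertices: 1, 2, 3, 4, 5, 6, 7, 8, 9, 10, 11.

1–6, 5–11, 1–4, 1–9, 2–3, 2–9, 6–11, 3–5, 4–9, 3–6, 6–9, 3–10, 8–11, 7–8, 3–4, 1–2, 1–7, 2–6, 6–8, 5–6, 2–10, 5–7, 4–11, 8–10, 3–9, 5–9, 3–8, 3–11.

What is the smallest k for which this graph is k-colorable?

4

3, 5, 6, 11 form a clique, so at least 4 colors are needed.
4 colors suffice: color red → {1, 3}; color blue → {4, 6, 7, 10}; color green → {9, 11}; color yellow → {2, 5, 8}. Each edge has distinct colors on its endpoints.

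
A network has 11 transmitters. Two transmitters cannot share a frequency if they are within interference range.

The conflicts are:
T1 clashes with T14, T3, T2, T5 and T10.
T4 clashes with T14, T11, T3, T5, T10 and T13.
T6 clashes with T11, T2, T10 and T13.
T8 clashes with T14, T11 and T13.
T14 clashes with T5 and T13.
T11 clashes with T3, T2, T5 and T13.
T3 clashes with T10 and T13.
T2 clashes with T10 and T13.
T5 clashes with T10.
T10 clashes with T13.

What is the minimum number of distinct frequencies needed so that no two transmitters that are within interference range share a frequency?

4

T4, T3, T10, T13 pairwise conflict, so at least 4 frequencies are needed.
4 frequencies suffice: frequency 1 → {T1, T13}; frequency 2 → {T14, T11, T10}; frequency 3 → {T4, T8, T2}; frequency 4 → {T6, T3, T5}. Each listed conflict is separated.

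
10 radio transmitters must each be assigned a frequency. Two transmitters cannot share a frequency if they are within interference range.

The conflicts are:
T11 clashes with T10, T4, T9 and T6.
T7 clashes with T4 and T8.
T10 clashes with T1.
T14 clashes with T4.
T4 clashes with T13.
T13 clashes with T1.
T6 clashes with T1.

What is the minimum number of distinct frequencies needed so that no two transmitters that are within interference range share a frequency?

3

The cycle T6-T11-T4-T13-T1-T6 has odd length 5, so it cannot be 2-colored; at least 3 frequencies are needed.
3 frequencies suffice: frequency 1 → {T11, T7, T14, T1}; frequency 2 → {T10, T4, T9, T8, T6}; frequency 3 → {T13}. Each listed conflict is separated.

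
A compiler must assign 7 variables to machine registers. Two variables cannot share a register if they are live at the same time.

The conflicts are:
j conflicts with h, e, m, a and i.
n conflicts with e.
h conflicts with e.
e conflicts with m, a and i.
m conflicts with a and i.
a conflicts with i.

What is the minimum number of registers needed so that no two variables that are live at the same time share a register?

5

j, e, m, a, i are mutually in conflict, so at least 5 registers are needed.
5 registers suffice: register 1 → {e}; register 2 → {j, n}; register 3 → {h, a}; register 4 → {i}; register 5 → {m}. No two conflicting variables share a register.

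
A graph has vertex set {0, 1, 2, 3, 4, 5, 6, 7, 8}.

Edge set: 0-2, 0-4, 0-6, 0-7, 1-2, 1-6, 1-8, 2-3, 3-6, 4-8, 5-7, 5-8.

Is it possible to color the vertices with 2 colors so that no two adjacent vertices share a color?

The cycle 4-0-6-1-8-4 has odd length 5, so it cannot be 2-colored; at least 3 colors are needed.
So 2 colors are not enough.

No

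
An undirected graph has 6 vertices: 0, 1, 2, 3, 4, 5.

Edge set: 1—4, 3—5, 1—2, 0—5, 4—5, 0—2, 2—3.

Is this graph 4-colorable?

The chromatic number is 3. The cycle 3-5-4-1-2-3 has odd length 5, so it cannot be 2-colored; at least 3 colors are needed.
One proper 3-coloring: 0=b, 1=c, 2=a, 3=b, 4=b, 5=a.
Since 4 ≥ 3, a proper 4-coloring certainly exists.

Yes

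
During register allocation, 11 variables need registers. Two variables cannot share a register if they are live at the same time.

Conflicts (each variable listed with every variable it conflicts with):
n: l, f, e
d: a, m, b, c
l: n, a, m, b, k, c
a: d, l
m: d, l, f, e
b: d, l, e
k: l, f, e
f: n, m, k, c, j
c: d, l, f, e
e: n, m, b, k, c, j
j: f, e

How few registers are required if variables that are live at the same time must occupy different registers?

d and a conflict, so at least 2 registers are needed.
2 registers suffice: register 1 → {d, l, f, e}; register 2 → {n, a, m, b, k, c, j}. Each listed conflict is separated.

2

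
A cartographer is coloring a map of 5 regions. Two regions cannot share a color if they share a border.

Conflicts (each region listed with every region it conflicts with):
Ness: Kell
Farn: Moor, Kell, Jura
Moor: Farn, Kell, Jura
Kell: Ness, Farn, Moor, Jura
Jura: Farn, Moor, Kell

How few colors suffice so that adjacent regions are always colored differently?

Farn, Moor, Kell, Jura pairwise conflict, so at least 4 colors are needed.
4 colors suffice: color 1 → {Kell}; color 2 → {Ness, Farn}; color 3 → {Moor}; color 4 → {Jura}. No two conflicting regions share a color.

4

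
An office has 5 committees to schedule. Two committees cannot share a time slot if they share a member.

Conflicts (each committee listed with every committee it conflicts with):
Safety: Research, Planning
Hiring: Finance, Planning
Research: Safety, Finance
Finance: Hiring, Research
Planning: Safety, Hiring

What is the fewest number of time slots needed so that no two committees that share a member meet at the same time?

3

The cycle Finance-Hiring-Planning-Safety-Research-Finance has odd length 5, so it cannot be 2-colored; at least 3 time slots are needed.
3 time slots suffice: time slot 1 → {Research, Planning}; time slot 2 → {Safety, Hiring}; time slot 3 → {Finance}. No two conflicting committees share a time slot.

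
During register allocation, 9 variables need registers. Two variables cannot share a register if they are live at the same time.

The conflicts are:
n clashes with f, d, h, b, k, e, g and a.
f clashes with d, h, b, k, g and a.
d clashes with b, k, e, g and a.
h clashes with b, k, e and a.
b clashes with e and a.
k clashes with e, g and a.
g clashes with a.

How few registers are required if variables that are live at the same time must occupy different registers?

n, f, d, k, g, a pairwise conflict, so at least 6 registers are needed.
6 registers suffice: register 1 → {n}; register 2 → {b, k}; register 3 → {d, h}; register 4 → {e, a}; register 5 → {f}; register 6 → {g}. Every pair that conflicts lands in different registers.

6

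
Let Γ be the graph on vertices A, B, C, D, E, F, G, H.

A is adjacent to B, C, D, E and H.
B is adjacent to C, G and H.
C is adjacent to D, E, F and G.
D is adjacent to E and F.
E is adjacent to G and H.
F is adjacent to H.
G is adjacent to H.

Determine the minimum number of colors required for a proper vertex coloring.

4

A, C, D, E are mutually adjacent (a clique of size 4), so at least 4 colors are needed.
4 colors suffice: color red → {C, H}; color blue → {A, F, G}; color green → {B, E}; color yellow → {D}. No two adjacent vertices share a color.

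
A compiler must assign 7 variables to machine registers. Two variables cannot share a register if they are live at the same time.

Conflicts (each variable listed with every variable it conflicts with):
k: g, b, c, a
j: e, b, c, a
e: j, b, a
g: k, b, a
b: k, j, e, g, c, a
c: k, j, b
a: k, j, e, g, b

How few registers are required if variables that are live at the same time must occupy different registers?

4

k, g, b, a pairwise conflict, so at least 4 registers are needed.
A valid assignment using 4 registers: k=3, j=3, e=4, g=4, b=1, c=2, a=2. No two conflicting variables share a register.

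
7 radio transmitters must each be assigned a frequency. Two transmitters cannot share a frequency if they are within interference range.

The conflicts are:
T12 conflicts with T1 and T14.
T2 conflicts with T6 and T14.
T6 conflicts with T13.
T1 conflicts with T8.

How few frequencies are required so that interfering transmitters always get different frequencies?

2

T6 and T13 conflict, so at least 2 frequencies are needed.
2 frequencies suffice: frequency 1 → {T12, T2, T13, T8}; frequency 2 → {T6, T1, T14}. Each listed conflict is separated.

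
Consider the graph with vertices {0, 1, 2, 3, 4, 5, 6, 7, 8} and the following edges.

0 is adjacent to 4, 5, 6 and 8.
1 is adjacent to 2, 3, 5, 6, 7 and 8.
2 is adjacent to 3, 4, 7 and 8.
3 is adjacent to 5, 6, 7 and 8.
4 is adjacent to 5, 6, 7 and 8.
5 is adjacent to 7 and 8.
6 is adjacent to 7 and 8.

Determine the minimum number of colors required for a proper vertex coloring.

4

1, 3, 5, 7 are mutually adjacent (a clique of size 4), so at least 4 colors are needed.
A valid assignment using 4 colors: 0=green, 1=blue, 2=yellow, 3=green, 4=blue, 5=yellow, 6=yellow, 7=red, 8=red. Every edge joins two different colors.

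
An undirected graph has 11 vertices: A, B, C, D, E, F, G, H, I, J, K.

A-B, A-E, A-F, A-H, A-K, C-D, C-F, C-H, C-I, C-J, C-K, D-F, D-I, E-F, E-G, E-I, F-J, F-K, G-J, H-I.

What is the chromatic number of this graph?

C, F, J are mutually adjacent, so at least 3 colors are needed.
A valid assignment using 3 colors: A=1, B=2, C=1, D=3, E=3, F=2, G=1, H=3, I=2, J=3, K=3. Each edge has distinct colors on its endpoints.

3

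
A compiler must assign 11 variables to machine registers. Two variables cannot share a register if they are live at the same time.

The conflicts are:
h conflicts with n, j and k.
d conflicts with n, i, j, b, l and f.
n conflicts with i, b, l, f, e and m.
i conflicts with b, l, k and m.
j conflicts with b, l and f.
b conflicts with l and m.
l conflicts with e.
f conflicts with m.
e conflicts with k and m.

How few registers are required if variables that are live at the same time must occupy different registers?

5

d, n, i, b, l pairwise conflict, so at least 5 registers are needed.
5 registers suffice: register 1 → {n, j, k}; register 2 → {h, i, f, e}; register 3 → {d, m}; register 4 → {l}; register 5 → {b}. Every pair that conflicts lands in different registers.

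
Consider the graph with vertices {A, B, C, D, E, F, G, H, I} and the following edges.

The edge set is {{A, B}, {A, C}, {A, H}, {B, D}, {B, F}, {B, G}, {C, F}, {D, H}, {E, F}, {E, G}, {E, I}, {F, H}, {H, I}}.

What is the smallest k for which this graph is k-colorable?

E and I are adjacent, so at least 2 colors are needed.
2 colors suffice: color 1 → {B, C, E, H}; color 2 → {A, D, F, G, I}. Every edge joins two different colors.

2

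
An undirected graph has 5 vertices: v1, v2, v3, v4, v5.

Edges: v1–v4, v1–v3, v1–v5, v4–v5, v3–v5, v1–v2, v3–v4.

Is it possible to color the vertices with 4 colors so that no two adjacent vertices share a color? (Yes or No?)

The chromatic number is 4. v1, v3, v4, v5 form a clique, so at least 4 colors are needed.
4 colors suffice: color 1 → {v1}; color 2 → {v2, v4}; color 3 → {v5}; color 4 → {v3}.
That is already a proper 4-coloring.

Yes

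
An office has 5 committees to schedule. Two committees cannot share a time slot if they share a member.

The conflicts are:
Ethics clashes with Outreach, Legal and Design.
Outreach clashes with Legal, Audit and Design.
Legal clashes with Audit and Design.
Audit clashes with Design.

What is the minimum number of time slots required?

4

Outreach, Legal, Audit, Design are mutually in conflict, so at least 4 time slots are needed.
Using 4 time slots: Ethics=4, Outreach=1, Legal=2, Audit=4, Design=3. Each listed conflict is separated.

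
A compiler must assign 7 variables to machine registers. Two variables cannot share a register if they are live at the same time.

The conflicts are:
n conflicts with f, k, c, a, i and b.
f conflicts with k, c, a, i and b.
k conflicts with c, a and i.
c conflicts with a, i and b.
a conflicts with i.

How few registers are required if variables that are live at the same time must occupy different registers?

n, f, k, c, a, i are mutually in conflict, so at least 6 registers are needed.
A valid assignment using 6 registers: n=2, f=3, k=4, c=1, a=5, i=6, b=4. Each listed conflict is separated.

6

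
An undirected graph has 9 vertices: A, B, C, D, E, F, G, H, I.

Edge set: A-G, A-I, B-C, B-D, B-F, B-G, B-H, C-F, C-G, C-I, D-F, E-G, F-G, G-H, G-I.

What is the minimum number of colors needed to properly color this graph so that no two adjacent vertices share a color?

4

B, C, F, G form a clique, so at least 4 colors are needed.
4 colors suffice: color 1 → {D, G}; color 2 → {B, E, I}; color 3 → {A, C, H}; color 4 → {F}. Each edge has distinct colors on its endpoints.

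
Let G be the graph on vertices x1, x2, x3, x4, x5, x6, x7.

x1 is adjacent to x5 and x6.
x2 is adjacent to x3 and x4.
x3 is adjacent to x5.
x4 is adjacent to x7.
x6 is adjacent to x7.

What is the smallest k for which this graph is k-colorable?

The cycle x7-x6-x1-x5-x3-x2-x4-x7 has odd length 7, so it cannot be 2-colored; at least 3 colors are needed.
One proper 3-coloring: x1=B, x2=B, x3=G, x4=R, x5=R, x6=R, x7=B. Each edge has distinct colors on its endpoints.

3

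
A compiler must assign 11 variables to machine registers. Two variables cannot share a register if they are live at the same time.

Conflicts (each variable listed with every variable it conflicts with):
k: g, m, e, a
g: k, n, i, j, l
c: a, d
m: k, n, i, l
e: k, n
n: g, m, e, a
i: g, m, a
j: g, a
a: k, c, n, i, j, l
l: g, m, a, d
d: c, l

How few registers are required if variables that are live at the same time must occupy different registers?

2

e and n conflict, so at least 2 registers are needed.
2 registers suffice: register 1 → {g, m, e, a, d}; register 2 → {k, c, n, i, j, l}. Each listed conflict is separated.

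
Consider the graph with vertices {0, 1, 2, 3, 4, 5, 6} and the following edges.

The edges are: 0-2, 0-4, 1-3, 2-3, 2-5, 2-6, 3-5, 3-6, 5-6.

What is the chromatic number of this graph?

2, 3, 5, 6 are pairwise adjacent (a clique of size 4), so at least 4 colors are needed.
A valid assignment using 4 colors: 0=red, 1=blue, 2=blue, 3=red, 4=blue, 5=yellow, 6=green. No two adjacent vertices share a color.

4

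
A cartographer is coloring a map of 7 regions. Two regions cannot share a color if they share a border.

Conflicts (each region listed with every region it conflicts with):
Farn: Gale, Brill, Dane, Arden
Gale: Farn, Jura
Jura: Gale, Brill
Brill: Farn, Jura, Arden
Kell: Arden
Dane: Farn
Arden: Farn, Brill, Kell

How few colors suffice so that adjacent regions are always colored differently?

3

Farn, Brill, Arden all conflict with each other, so at least 3 colors are needed.
3 colors suffice: color 1 → {Farn, Jura, Kell}; color 2 → {Gale, Brill, Dane}; color 3 → {Arden}. Every pair that conflicts lands in different colors.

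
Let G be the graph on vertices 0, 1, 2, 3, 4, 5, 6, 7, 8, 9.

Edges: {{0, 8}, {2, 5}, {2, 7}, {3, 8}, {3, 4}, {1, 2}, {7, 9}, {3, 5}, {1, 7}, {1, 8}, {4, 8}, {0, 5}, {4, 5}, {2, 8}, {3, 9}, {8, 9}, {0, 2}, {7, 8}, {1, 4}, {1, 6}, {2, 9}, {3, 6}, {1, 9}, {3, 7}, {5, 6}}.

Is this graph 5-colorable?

Yes

The chromatic number is 5. 1, 2, 7, 8, 9 are mutually adjacent (a clique of size 5), so at least 5 colors are needed.
5 colors suffice: color a → {5, 8}; color b → {2, 3}; color c → {0, 1}; color d → {4, 6, 7}; color e → {9}.
That is already a proper 5-coloring.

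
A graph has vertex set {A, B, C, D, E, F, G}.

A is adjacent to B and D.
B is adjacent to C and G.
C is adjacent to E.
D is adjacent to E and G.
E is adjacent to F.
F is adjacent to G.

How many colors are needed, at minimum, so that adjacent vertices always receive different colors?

3

The cycle B-G-F-E-C-B has odd length 5, so it cannot be 2-colored; at least 3 colors are needed.
3 colors suffice: color 1 → {A, E, G}; color 2 → {B, D, F}; color 3 → {C}. Each edge has distinct colors on its endpoints.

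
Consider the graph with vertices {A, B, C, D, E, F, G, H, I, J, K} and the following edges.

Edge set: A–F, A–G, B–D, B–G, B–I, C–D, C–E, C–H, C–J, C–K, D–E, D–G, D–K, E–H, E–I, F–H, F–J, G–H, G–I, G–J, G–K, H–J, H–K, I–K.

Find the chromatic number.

3

G, I, K form a triangle, so at least 3 colors are needed.
3 colors suffice: color 1 → {C, F, G}; color 2 → {A, D, H, I}; color 3 → {B, E, J, K}. Every edge joins two different colors.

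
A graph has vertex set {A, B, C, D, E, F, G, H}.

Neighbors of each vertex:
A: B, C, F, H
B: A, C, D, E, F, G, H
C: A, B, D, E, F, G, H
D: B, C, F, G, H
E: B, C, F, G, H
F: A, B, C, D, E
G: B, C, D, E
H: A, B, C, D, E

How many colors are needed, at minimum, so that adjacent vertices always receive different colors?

B, C, D, F form a clique, so at least 4 colors are needed.
4 colors suffice: color 1 → {B}; color 2 → {C}; color 3 → {A, D, E}; color 4 → {F, G, H}. Every edge joins two different colors.

4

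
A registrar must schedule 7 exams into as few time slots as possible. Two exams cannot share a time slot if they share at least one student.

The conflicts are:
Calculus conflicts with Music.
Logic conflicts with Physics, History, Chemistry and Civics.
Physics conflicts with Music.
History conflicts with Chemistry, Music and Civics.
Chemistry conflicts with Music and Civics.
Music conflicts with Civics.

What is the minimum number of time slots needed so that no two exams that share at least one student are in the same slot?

4

History, Chemistry, Music, Civics pairwise conflict, so at least 4 time slots are needed.
4 time slots suffice: Calculus=2, Logic=1, Physics=2, History=4, Chemistry=3, Music=1, Civics=2. No two conflicting exams share a time slot.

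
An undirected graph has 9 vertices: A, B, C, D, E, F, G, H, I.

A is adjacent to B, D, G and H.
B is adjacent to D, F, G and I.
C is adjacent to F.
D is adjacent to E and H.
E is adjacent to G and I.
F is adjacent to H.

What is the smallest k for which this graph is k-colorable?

3

A, B, D are mutually adjacent, so at least 3 colors are needed.
3 colors suffice: color red → {B, C, E, H}; color blue → {D, F, G, I}; color green → {A}. Each edge has distinct colors on its endpoints.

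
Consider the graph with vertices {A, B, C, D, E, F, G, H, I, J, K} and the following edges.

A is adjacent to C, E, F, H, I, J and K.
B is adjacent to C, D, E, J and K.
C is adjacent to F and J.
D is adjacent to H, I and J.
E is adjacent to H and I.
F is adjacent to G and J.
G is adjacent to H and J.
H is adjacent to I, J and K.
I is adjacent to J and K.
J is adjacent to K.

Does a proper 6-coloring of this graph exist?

Yes

The chromatic number is 5. A, H, I, J, K form a clique, so at least 5 colors are needed.
A valid assignment using 5 colors: A=2, B=2, C=3, D=5, E=1, F=4, G=2, H=3, I=4, J=1, K=5.
Since 6 ≥ 5, a proper 6-coloring certainly exists.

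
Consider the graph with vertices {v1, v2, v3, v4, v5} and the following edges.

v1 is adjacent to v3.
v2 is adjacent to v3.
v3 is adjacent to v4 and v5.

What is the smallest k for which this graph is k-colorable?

v3 and v4 are adjacent, so at least 2 colors are needed.
A valid assignment using 2 colors: v1=2, v2=2, v3=1, v4=2, v5=2. Each edge has distinct colors on its endpoints.

2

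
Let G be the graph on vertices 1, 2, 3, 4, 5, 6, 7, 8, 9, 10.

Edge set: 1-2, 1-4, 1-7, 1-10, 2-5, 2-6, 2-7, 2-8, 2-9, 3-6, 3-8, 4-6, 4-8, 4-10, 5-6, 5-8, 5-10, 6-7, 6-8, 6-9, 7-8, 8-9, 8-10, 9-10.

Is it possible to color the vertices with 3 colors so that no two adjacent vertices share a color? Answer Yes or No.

2, 6, 7, 8 are pairwise adjacent (a clique of size 4), so at least 4 colors are needed.
So 3 colors are not enough.

No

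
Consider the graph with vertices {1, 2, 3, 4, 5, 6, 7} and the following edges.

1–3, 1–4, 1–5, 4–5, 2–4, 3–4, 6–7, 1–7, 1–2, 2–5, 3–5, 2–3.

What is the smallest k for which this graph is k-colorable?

5

1, 2, 3, 4, 5 form a clique, so at least 5 colors are needed.
A valid assignment using 5 colors: 1=a, 2=e, 3=c, 4=d, 5=b, 6=a, 7=b. Each edge has distinct colors on its endpoints.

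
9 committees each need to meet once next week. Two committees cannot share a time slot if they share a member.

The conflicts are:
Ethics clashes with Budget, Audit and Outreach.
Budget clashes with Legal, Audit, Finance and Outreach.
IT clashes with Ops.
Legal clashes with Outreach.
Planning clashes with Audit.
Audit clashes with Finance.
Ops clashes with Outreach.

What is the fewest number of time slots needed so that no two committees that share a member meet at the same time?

Ethics, Budget, Audit all conflict with each other, so at least 3 time slots are needed.
3 time slots suffice: Ethics=3, Budget=1, IT=2, Legal=3, Planning=1, Audit=2, Finance=3, Ops=1, Outreach=2. Every pair that conflicts lands in different time slots.

3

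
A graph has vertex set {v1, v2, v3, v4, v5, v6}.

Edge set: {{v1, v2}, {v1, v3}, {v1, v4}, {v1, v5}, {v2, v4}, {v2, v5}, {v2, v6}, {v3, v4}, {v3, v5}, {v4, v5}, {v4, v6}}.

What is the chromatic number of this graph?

4

v1, v2, v4, v5 are pairwise adjacent (a clique of size 4), so at least 4 colors are needed.
A valid assignment using 4 colors: v1=yellow, v2=blue, v3=blue, v4=red, v5=green, v6=green. Every edge joins two different colors.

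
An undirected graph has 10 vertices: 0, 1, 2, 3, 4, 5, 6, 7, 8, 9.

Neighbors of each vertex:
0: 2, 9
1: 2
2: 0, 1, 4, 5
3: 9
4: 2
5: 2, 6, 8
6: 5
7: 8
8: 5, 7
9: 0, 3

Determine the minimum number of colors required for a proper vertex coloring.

2 and 5 are adjacent, so at least 2 colors are needed.
2 colors suffice: color red → {2, 6, 8, 9}; color blue → {0, 1, 3, 4, 5, 7}. Each edge has distinct colors on its endpoints.

2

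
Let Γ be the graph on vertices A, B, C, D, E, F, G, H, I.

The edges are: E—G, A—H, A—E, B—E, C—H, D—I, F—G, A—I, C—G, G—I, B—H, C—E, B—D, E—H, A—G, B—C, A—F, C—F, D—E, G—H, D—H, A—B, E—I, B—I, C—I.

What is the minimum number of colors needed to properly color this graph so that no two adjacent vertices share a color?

4

A, E, G, H are mutually adjacent (a clique of size 4), so at least 4 colors are needed.
One proper 4-coloring: A=3, B=4, C=3, D=3, E=1, F=1, G=4, H=2, I=2. Each edge has distinct colors on its endpoints.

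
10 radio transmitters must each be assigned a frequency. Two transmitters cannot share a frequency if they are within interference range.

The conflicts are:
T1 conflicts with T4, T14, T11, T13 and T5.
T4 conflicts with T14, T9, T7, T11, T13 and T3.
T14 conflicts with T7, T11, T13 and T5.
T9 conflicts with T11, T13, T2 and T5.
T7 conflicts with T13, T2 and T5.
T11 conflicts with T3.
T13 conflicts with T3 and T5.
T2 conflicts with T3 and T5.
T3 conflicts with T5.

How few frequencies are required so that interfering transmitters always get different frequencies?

4

T1, T4, T14, T11 pairwise conflict, so at least 4 frequencies are needed.
Using 4 frequencies: T1=4, T4=1, T14=3, T9=3, T7=4, T11=2, T13=2, T2=2, T3=3, T5=1. No two conflicting transmitters share a frequency.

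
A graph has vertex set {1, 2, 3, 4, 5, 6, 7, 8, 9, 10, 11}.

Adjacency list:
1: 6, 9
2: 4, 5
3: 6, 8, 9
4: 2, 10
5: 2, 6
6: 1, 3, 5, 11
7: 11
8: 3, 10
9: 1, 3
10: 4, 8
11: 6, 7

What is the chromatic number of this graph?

3

The cycle 5-2-4-10-8-3-6-5 has odd length 7, so it cannot be 2-colored; at least 3 colors are needed.
One proper 3-coloring: 1=b, 2=a, 3=b, 4=b, 5=b, 6=a, 7=a, 8=c, 9=a, 10=a, 11=b. No two adjacent vertices share a color.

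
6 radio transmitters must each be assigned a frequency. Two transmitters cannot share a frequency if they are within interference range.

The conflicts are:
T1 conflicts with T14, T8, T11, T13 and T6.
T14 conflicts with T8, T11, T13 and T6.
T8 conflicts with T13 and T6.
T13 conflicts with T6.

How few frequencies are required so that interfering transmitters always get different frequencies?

T1, T14, T8, T13, T6 pairwise conflict, so at least 5 frequencies are needed.
5 frequencies suffice: T1=1, T14=2, T8=4, T11=3, T13=5, T6=3. No two conflicting transmitters share a frequency.

5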